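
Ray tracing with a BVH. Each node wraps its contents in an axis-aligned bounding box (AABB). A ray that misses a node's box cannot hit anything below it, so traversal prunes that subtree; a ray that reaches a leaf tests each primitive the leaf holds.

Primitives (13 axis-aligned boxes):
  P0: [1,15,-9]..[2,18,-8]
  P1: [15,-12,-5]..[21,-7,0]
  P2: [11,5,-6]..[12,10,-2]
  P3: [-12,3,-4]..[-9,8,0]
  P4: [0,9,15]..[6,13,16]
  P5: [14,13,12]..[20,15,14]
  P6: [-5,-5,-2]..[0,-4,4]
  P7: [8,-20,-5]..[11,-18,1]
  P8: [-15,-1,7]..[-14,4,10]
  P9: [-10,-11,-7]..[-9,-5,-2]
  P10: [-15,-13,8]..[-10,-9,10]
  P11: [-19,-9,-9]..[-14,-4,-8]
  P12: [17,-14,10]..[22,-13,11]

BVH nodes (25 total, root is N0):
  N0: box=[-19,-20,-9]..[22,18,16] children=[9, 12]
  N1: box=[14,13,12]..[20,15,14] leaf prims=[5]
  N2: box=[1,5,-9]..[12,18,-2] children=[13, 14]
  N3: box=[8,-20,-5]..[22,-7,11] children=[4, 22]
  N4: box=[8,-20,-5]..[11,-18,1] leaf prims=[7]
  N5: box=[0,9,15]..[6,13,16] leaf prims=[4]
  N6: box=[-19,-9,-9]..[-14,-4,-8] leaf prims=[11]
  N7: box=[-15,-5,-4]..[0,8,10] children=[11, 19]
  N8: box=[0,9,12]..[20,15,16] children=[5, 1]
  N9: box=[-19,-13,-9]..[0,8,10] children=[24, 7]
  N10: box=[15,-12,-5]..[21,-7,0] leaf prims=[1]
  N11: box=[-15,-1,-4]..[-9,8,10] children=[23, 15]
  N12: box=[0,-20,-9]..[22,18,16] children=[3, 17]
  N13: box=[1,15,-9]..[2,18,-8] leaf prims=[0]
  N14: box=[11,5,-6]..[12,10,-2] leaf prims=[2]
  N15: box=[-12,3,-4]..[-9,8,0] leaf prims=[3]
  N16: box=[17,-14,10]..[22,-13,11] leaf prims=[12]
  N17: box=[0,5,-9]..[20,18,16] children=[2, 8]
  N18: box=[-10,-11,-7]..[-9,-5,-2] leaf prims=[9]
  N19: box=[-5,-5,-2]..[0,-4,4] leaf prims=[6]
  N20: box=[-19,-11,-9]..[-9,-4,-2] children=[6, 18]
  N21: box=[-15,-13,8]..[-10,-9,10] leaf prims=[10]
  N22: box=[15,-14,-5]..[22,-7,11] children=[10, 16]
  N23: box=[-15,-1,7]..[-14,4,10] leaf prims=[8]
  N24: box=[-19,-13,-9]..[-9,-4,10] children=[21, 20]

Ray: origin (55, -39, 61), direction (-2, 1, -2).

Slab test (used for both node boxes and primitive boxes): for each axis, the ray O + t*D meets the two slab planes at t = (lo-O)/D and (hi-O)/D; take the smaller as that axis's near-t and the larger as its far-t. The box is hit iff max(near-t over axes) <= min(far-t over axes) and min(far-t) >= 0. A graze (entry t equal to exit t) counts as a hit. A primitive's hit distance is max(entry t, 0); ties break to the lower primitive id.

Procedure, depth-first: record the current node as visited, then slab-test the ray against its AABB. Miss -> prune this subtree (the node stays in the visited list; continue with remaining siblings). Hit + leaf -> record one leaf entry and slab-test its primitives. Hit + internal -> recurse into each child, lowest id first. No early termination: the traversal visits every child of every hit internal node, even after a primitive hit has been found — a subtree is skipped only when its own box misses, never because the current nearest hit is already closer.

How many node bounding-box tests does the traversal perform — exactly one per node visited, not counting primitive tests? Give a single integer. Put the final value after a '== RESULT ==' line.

Walk:
N0 x:[33/2,37] y:[19,57] z:[45/2,35] -> hit [45/2,35], descend [9, 12]
  N9 x:[55/2,37] y:[26,47] z:[51/2,35] -> hit [55/2,35], descend [7, 24]
    N7 x:[55/2,35] y:[34,47] z:[51/2,65/2] -> miss, prune
    N24 x:[32,37] y:[26,35] z:[51/2,35] -> hit [32,35], descend [20, 21]
      N20 x:[32,37] y:[28,35] z:[63/2,35] -> hit [32,35], descend [6, 18]
        N6 x:[69/2,37] y:[30,35] z:[69/2,35] -> hit [69/2,35] leaf, test {P11@t=69/2}
        N18 x:[32,65/2] y:[28,34] z:[63/2,34] -> hit [32,65/2] leaf, test {P9@t=32}
      N21 x:[65/2,35] y:[26,30] z:[51/2,53/2] -> miss, prune
  N12 x:[33/2,55/2] y:[19,57] z:[45/2,35] -> hit [45/2,55/2], descend [3, 17]
    N3 x:[33/2,47/2] y:[19,32] z:[25,33] -> miss, prune
    N17 x:[35/2,55/2] y:[44,57] z:[45/2,35] -> miss, prune

order=[0, 9, 7, 24, 20, 6, 18, 21, 12, 3, 17]  |boxes|=11  |leaves|=2  hit=P9

== RESULT ==
11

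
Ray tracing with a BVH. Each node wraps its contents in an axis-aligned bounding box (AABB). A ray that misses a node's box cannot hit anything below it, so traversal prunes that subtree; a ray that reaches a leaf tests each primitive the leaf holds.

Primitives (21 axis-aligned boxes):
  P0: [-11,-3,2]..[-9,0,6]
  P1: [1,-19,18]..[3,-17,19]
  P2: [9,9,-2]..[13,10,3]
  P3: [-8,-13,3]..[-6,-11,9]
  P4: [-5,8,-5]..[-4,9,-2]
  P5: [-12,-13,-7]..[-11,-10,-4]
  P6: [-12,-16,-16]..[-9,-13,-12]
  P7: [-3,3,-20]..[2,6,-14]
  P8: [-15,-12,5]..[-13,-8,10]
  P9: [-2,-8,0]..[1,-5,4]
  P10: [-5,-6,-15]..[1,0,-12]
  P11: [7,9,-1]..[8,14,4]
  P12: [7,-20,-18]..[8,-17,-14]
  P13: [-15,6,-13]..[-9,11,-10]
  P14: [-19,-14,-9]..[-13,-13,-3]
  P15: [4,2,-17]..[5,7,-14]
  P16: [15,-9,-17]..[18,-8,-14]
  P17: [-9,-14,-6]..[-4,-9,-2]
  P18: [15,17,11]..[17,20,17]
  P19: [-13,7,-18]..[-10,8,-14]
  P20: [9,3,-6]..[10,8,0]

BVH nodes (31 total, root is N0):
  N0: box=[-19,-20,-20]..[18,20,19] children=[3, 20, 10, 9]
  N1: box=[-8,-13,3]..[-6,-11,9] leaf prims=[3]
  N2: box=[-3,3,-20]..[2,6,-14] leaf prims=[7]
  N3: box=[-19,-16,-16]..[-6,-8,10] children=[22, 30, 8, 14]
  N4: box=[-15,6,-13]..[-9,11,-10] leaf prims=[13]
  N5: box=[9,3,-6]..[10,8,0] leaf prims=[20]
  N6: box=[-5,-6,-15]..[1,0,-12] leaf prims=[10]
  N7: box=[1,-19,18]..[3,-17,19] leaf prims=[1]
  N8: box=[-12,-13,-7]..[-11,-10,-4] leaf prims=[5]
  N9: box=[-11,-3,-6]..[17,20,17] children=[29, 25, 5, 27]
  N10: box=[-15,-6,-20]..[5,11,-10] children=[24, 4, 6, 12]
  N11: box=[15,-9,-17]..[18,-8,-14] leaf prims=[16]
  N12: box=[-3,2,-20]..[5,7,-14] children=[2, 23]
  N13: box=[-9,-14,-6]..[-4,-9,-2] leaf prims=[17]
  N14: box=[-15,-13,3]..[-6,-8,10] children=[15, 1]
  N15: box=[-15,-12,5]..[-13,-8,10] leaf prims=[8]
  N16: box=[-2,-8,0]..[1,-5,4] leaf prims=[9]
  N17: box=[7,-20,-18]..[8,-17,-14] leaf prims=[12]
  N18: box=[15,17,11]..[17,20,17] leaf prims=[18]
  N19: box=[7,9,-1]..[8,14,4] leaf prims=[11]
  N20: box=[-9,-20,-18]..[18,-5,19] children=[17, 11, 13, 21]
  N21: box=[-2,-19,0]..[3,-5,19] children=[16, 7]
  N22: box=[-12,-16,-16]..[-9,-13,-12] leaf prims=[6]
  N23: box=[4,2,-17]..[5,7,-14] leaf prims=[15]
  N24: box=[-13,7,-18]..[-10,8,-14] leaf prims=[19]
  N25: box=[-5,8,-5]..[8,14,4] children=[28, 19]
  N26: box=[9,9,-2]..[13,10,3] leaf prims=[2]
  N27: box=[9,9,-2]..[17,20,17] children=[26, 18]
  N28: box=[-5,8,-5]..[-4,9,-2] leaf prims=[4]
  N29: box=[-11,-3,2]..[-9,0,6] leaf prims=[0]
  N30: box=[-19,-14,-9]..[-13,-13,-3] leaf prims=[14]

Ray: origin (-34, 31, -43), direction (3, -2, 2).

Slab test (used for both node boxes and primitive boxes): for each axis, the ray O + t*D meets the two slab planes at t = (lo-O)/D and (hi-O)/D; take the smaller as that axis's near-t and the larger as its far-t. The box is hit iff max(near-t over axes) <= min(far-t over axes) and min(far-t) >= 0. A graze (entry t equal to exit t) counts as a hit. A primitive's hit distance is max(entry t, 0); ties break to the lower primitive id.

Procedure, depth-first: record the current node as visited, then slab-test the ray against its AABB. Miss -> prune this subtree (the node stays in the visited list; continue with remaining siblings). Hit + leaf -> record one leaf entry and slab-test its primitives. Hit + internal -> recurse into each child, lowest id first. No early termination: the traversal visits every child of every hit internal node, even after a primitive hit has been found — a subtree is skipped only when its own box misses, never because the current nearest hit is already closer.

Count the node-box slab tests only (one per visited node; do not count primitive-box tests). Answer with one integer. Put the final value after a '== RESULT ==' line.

Trace the traversal:
N0 x:[5,52/3] y:[11/2,51/2] z:[23/2,31] -> hit [23/2,52/3], descend [3, 9, 10, 20]
  N3 x:[5,28/3] y:[39/2,47/2] z:[27/2,53/2] -> miss, prune
  N9 x:[23/3,17] y:[11/2,17] z:[37/2,30] -> miss, prune
  N10 x:[19/3,13] y:[10,37/2] z:[23/2,33/2] -> hit [23/2,13], descend [4, 6, 12, 24]
    N4 x:[19/3,25/3] y:[10,25/2] z:[15,33/2] -> miss, prune
    N6 x:[29/3,35/3] y:[31/2,37/2] z:[14,31/2] -> miss, prune
    N12 x:[31/3,13] y:[12,29/2] z:[23/2,29/2] -> hit [12,13], descend [2, 23]
      N2 x:[31/3,12] y:[25/2,14] z:[23/2,29/2] -> miss, prune
      N23 x:[38/3,13] y:[12,29/2] z:[13,29/2] -> hit [13,13] leaf, test {P15@t=13}
    N24 x:[7,8] y:[23/2,12] z:[25/2,29/2] -> miss, prune
  N20 x:[25/3,52/3] y:[18,51/2] z:[25/2,31] -> miss, prune

Summary -> nodes [0, 3, 9, 10, 4, 6, 12, 2, 23, 24, 20]; box-tests=11; leaf-entries=1; first=P15

== RESULT ==
11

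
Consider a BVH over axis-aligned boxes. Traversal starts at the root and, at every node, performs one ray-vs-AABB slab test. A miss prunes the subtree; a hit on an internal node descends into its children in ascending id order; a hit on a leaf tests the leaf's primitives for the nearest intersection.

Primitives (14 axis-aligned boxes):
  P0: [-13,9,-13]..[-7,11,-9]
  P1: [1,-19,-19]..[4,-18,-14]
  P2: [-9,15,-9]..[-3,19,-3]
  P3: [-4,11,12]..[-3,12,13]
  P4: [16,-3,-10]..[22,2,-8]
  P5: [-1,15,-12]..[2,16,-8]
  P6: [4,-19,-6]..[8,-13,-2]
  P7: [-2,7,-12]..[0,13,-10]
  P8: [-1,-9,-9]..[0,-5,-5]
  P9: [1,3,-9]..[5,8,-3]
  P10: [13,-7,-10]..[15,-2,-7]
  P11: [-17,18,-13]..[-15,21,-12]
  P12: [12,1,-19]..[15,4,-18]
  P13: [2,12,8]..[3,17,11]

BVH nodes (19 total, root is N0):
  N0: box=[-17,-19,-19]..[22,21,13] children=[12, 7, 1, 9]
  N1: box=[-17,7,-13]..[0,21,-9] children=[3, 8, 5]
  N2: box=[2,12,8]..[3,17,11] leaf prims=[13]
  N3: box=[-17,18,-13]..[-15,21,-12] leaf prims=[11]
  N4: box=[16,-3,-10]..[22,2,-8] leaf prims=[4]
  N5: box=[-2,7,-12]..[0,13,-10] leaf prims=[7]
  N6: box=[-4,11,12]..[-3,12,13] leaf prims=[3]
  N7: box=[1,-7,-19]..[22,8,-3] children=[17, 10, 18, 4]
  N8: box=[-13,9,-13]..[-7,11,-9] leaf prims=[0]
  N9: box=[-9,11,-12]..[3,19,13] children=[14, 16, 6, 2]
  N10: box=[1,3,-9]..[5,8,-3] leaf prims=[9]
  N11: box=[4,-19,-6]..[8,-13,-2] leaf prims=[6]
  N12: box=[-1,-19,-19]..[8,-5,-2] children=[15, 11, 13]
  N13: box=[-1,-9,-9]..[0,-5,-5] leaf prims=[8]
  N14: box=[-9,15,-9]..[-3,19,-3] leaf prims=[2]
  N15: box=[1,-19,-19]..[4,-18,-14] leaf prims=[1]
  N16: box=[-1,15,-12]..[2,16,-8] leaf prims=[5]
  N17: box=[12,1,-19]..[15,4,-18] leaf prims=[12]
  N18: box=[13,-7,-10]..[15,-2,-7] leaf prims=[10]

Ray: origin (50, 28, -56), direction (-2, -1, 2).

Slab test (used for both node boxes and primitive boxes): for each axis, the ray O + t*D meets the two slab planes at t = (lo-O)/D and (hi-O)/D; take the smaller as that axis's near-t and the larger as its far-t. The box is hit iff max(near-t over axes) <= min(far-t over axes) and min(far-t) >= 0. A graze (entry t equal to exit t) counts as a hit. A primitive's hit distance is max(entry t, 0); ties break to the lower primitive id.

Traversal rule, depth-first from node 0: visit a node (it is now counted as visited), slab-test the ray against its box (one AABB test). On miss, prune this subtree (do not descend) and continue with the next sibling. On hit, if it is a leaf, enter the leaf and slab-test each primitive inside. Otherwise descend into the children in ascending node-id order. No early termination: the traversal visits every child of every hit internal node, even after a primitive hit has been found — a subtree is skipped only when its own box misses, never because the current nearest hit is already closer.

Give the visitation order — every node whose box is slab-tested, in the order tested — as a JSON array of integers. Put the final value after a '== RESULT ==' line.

Trace the traversal:
N0 x:[14,67/2] y:[7,47] z:[37/2,69/2] -> hit [37/2,67/2], descend [1, 7, 9, 12]
  N1 x:[25,67/2] y:[7,21] z:[43/2,47/2] -> miss, prune
  N7 x:[14,49/2] y:[20,35] z:[37/2,53/2] -> hit [20,49/2], descend [4, 10, 17, 18]
    N4 x:[14,17] y:[26,31] z:[23,24] -> miss, prune
    N10 x:[45/2,49/2] y:[20,25] z:[47/2,53/2] -> hit [47/2,49/2] leaf, test {P9@t=47/2}
    N17 x:[35/2,19] y:[24,27] z:[37/2,19] -> miss, prune
    N18 x:[35/2,37/2] y:[30,35] z:[23,49/2] -> miss, prune
  N9 x:[47/2,59/2] y:[9,17] z:[22,69/2] -> miss, prune
  N12 x:[21,51/2] y:[33,47] z:[37/2,27] -> miss, prune

9 AABB tests over nodes [0, 1, 7, 4, 10, 17, 18, 9, 12]; 1 leaf entered; closest P9.

== RESULT ==
[0, 1, 7, 4, 10, 17, 18, 9, 12]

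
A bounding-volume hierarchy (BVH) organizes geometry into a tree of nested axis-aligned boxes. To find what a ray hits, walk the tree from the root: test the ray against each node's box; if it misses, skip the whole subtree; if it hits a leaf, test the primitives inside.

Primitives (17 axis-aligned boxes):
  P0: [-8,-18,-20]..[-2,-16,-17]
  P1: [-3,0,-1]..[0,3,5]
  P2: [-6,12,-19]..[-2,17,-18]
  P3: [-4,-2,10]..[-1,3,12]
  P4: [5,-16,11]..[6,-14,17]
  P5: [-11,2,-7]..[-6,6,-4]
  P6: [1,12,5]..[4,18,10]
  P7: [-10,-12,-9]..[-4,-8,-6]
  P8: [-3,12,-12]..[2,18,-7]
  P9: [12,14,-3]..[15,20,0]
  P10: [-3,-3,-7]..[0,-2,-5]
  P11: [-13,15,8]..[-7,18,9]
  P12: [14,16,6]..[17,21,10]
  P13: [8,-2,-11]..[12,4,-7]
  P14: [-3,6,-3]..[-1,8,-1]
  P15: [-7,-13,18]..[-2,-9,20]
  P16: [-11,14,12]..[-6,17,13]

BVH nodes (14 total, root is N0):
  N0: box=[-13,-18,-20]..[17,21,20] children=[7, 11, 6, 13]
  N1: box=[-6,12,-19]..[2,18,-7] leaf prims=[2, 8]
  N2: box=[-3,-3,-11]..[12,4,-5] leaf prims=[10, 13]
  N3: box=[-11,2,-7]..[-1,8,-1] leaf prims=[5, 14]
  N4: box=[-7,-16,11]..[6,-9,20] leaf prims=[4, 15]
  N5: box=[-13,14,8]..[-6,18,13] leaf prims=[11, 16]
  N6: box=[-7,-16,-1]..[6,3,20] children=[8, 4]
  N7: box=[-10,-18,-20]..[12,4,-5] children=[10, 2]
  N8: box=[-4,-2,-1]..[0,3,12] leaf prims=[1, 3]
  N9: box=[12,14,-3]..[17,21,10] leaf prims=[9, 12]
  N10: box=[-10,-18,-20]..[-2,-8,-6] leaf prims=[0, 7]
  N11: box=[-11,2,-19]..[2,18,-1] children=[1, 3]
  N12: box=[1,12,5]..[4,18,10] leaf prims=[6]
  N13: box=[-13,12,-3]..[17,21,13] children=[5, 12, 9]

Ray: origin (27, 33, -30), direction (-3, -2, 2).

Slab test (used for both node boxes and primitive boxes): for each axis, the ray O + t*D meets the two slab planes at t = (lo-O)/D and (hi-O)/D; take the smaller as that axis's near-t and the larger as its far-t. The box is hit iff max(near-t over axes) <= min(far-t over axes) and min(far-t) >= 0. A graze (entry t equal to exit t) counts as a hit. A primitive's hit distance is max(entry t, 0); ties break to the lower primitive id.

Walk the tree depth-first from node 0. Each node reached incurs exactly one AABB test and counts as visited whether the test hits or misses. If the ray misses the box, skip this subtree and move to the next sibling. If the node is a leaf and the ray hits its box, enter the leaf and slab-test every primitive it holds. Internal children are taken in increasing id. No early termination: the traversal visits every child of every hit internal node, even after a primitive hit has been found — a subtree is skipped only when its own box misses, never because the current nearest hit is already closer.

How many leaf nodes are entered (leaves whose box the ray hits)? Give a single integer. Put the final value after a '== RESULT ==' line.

Trace the traversal:
N0 x:[10/3,40/3] y:[6,51/2] z:[5,25] -> hit [6,40/3], descend [6, 7, 11, 13]
  N6 x:[7,34/3] y:[15,49/2] z:[29/2,25] -> miss, prune
  N7 x:[5,37/3] y:[29/2,51/2] z:[5,25/2] -> miss, prune
  N11 x:[25/3,38/3] y:[15/2,31/2] z:[11/2,29/2] -> hit [25/3,38/3], descend [1, 3]
    N1 x:[25/3,11] y:[15/2,21/2] z:[11/2,23/2] -> hit [25/3,21/2] leaf, test {P2(miss), P8@t=9}
    N3 x:[28/3,38/3] y:[25/2,31/2] z:[23/2,29/2] -> hit [25/2,38/3] leaf, test {P5(miss), P14(miss)}
  N13 x:[10/3,40/3] y:[6,21/2] z:[27/2,43/2] -> miss, prune

Summary -> nodes [0, 6, 7, 11, 1, 3, 13]; box-tests=7; leaf-entries=2; first=P8

== RESULT ==
2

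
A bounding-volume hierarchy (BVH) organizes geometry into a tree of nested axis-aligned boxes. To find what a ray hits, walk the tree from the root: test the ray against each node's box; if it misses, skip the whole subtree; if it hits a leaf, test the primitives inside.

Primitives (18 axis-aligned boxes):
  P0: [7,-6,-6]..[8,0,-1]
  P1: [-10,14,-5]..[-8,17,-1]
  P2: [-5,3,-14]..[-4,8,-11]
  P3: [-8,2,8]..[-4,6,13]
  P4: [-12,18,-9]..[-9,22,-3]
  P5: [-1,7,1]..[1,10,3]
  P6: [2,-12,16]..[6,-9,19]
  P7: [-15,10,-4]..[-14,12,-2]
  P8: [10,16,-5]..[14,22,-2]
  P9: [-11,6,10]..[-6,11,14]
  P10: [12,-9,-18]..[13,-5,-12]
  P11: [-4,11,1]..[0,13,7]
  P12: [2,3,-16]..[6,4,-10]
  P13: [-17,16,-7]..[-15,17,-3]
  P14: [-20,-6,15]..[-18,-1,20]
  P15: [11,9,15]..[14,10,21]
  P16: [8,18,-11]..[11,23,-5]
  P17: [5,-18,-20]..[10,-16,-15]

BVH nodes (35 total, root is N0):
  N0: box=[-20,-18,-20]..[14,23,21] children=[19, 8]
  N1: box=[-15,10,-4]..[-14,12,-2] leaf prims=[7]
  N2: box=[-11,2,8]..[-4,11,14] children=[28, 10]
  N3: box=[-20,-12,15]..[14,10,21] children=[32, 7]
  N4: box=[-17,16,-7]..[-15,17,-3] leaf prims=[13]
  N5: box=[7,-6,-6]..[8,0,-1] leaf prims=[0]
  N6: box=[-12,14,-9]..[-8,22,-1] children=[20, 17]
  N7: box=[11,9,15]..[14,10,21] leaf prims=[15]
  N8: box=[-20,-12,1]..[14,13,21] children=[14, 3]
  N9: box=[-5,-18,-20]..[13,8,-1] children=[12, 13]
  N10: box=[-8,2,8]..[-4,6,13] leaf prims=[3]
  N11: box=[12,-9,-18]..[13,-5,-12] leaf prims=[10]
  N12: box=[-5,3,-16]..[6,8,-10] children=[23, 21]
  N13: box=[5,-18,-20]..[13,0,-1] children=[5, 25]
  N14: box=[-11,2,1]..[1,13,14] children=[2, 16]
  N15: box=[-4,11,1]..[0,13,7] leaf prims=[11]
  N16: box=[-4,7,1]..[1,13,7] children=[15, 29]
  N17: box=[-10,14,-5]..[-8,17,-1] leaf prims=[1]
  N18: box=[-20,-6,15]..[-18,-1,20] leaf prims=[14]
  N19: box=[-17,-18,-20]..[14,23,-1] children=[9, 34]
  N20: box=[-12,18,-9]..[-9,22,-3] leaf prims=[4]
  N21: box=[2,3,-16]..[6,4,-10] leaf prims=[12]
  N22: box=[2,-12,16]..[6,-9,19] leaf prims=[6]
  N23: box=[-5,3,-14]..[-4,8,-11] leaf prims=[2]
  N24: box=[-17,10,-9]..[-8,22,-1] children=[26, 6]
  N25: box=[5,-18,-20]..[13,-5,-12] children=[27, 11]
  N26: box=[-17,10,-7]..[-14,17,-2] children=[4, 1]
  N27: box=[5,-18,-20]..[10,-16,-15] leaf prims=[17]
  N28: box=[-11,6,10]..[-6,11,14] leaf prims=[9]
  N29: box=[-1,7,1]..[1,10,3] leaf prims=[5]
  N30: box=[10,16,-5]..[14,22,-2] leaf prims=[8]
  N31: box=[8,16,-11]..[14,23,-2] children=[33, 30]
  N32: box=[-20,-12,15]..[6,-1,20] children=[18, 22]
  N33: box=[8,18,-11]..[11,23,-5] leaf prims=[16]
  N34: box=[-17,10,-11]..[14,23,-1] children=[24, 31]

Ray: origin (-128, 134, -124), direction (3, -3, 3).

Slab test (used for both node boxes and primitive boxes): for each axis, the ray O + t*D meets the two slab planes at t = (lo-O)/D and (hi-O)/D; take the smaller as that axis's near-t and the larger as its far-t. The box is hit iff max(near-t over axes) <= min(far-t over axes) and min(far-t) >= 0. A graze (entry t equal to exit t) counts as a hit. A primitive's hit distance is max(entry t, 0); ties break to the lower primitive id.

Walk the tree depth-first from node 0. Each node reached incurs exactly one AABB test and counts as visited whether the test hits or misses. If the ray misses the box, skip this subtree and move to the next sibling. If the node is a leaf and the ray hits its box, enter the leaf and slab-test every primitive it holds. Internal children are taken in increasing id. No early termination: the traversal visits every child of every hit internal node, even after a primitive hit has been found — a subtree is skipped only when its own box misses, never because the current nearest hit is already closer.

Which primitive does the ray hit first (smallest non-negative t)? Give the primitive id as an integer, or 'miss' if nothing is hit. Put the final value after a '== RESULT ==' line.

Trace the traversal:
N0 x:[36,142/3] y:[37,152/3] z:[104/3,145/3] -> hit [37,142/3], descend [8, 19]
  N8 x:[36,142/3] y:[121/3,146/3] z:[125/3,145/3] -> hit [125/3,142/3], descend [3, 14]
    N3 x:[36,142/3] y:[124/3,146/3] z:[139/3,145/3] -> hit [139/3,142/3], descend [7, 32]
      N7 x:[139/3,142/3] y:[124/3,125/3] z:[139/3,145/3] -> miss, prune
      N32 x:[36,134/3] y:[45,146/3] z:[139/3,48] -> miss, prune
    N14 x:[39,43] y:[121/3,44] z:[125/3,46] -> hit [125/3,43], descend [2, 16]
      N2 x:[39,124/3] y:[41,44] z:[44,46] -> miss, prune
      N16 x:[124/3,43] y:[121/3,127/3] z:[125/3,131/3] -> hit [125/3,127/3], descend [15, 29]
        N15 x:[124/3,128/3] y:[121/3,41] z:[125/3,131/3] -> miss, prune
        N29 x:[127/3,43] y:[124/3,127/3] z:[125/3,127/3] -> hit [127/3,127/3] leaf, test {P5@t=127/3}
  N19 x:[37,142/3] y:[37,152/3] z:[104/3,41] -> hit [37,41], descend [9, 34]
    N9 x:[41,47] y:[42,152/3] z:[104/3,41] -> miss, prune
    N34 x:[37,142/3] y:[37,124/3] z:[113/3,41] -> hit [113/3,41], descend [24, 31]
      N24 x:[37,40] y:[112/3,124/3] z:[115/3,41] -> hit [115/3,40], descend [6, 26]
        N6 x:[116/3,40] y:[112/3,40] z:[115/3,41] -> hit [116/3,40], descend [17, 20]
          N17 x:[118/3,40] y:[39,40] z:[119/3,41] -> hit [119/3,40] leaf, test {P1@t=119/3}
          N20 x:[116/3,119/3] y:[112/3,116/3] z:[115/3,121/3] -> hit [116/3,116/3] leaf, test {P4@t=116/3}
        N26 x:[37,38] y:[39,124/3] z:[39,122/3] -> miss, prune
      N31 x:[136/3,142/3] y:[37,118/3] z:[113/3,122/3] -> miss, prune

Summary -> nodes [0, 8, 3, 7, 32, 14, 2, 16, 15, 29, 19, 9, 34, 24, 6, 17, 20, 26, 31]; box-tests=19; leaf-entries=3; first=P4

== RESULT ==
4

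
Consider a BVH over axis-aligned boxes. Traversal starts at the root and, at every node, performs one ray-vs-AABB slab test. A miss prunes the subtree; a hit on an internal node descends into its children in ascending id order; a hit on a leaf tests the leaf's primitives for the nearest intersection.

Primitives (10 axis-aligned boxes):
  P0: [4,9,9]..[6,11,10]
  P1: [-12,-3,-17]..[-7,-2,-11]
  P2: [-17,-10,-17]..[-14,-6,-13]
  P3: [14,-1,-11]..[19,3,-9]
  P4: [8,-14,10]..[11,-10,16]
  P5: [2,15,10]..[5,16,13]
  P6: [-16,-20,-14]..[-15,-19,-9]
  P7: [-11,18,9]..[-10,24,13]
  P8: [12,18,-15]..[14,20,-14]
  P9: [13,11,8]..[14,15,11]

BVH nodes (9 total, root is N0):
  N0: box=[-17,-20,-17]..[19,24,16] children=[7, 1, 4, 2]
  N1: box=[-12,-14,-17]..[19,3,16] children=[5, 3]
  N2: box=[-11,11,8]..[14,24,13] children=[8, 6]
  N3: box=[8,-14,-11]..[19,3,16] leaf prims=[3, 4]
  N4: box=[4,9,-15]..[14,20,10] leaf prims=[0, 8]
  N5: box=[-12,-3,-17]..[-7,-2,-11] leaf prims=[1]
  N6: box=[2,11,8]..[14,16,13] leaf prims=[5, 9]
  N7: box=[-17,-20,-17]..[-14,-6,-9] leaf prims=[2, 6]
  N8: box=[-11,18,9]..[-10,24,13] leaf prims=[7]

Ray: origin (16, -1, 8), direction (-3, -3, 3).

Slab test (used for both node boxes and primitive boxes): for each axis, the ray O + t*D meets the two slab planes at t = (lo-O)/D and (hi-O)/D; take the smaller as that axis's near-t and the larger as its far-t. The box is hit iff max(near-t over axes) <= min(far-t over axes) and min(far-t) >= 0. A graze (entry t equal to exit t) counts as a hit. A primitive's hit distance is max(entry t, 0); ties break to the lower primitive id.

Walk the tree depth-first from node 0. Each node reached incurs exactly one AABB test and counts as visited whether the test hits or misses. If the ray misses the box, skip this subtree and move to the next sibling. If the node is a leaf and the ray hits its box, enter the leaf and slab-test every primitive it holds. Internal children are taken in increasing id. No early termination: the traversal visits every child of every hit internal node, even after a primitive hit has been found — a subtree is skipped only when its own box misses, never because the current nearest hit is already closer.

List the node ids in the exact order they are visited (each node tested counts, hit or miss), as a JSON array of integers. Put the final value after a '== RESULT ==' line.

Walk:
N0 x:[-1,11] y:[-25/3,19/3] z:[-25/3,8/3] -> hit [-1,8/3], descend [1, 2, 4, 7]
  N1 x:[-1,28/3] y:[-4/3,13/3] z:[-25/3,8/3] -> hit [-1,8/3], descend [3, 5]
    N3 x:[-1,8/3] y:[-4/3,13/3] z:[-19/3,8/3] -> hit [-1,8/3] leaf, test {P3(miss), P4(miss)}
    N5 x:[23/3,28/3] y:[1/3,2/3] z:[-25/3,-19/3] -> miss, prune
  N2 x:[2/3,9] y:[-25/3,-4] z:[0,5/3] -> miss, prune
  N4 x:[2/3,4] y:[-7,-10/3] z:[-23/3,2/3] -> miss, prune
  N7 x:[10,11] y:[5/3,19/3] z:[-25/3,-17/3] -> miss, prune

order=[0, 1, 3, 5, 2, 4, 7]  |boxes|=7  |leaves|=1  hit=miss

== RESULT ==
[0, 1, 3, 5, 2, 4, 7]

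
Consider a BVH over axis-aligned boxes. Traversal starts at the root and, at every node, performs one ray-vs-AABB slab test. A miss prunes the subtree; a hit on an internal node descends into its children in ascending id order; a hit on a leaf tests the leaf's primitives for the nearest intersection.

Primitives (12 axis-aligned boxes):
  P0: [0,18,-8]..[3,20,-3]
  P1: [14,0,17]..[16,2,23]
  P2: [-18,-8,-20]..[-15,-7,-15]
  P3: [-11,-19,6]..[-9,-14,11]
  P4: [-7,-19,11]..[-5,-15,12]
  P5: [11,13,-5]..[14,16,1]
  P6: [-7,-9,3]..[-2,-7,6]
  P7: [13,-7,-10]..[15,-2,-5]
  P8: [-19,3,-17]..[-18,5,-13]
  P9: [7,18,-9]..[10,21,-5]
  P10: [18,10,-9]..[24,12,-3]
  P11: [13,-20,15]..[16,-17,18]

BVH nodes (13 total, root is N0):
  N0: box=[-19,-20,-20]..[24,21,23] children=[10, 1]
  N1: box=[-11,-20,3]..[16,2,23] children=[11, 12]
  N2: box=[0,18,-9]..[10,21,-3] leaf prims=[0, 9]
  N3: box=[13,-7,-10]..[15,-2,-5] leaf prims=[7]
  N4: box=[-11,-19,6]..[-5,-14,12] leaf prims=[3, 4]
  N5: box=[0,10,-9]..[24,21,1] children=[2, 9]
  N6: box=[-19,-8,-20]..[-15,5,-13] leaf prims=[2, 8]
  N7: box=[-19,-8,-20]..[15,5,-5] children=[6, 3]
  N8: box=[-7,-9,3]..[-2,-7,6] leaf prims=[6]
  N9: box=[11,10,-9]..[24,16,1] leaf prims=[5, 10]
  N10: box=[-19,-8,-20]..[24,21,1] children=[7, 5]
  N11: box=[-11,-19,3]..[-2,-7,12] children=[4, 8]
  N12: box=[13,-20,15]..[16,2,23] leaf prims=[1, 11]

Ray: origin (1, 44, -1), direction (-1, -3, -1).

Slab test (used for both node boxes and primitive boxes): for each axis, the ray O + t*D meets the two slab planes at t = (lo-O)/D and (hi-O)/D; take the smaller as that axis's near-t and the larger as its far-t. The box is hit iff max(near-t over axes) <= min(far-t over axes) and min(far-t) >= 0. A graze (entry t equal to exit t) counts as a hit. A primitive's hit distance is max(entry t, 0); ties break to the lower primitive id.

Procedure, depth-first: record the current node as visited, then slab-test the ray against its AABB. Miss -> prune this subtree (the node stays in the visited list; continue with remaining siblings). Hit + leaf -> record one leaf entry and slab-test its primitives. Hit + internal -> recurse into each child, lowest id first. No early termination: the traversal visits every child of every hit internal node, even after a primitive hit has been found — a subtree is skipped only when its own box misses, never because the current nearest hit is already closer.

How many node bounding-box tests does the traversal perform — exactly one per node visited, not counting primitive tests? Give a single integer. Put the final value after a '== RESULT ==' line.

Traverse from the root:
N0 x:[-23,20] y:[23/3,64/3] z:[-24,19] -> hit [23/3,19], descend [1, 10]
  N1 x:[-15,12] y:[14,64/3] z:[-24,-4] -> miss, prune
  N10 x:[-23,20] y:[23/3,52/3] z:[-2,19] -> hit [23/3,52/3], descend [5, 7]
    N5 x:[-23,1] y:[23/3,34/3] z:[-2,8] -> miss, prune
    N7 x:[-14,20] y:[13,52/3] z:[4,19] -> hit [13,52/3], descend [3, 6]
      N3 x:[-14,-12] y:[46/3,17] z:[4,9] -> miss, prune
      N6 x:[16,20] y:[13,52/3] z:[12,19] -> hit [16,52/3] leaf, test {P2@t=17, P8(miss)}

Visited [0, 1, 10, 5, 7, 3, 6]. Tests: 7 box, 1 leaf. Nearest: P2.

== RESULT ==
7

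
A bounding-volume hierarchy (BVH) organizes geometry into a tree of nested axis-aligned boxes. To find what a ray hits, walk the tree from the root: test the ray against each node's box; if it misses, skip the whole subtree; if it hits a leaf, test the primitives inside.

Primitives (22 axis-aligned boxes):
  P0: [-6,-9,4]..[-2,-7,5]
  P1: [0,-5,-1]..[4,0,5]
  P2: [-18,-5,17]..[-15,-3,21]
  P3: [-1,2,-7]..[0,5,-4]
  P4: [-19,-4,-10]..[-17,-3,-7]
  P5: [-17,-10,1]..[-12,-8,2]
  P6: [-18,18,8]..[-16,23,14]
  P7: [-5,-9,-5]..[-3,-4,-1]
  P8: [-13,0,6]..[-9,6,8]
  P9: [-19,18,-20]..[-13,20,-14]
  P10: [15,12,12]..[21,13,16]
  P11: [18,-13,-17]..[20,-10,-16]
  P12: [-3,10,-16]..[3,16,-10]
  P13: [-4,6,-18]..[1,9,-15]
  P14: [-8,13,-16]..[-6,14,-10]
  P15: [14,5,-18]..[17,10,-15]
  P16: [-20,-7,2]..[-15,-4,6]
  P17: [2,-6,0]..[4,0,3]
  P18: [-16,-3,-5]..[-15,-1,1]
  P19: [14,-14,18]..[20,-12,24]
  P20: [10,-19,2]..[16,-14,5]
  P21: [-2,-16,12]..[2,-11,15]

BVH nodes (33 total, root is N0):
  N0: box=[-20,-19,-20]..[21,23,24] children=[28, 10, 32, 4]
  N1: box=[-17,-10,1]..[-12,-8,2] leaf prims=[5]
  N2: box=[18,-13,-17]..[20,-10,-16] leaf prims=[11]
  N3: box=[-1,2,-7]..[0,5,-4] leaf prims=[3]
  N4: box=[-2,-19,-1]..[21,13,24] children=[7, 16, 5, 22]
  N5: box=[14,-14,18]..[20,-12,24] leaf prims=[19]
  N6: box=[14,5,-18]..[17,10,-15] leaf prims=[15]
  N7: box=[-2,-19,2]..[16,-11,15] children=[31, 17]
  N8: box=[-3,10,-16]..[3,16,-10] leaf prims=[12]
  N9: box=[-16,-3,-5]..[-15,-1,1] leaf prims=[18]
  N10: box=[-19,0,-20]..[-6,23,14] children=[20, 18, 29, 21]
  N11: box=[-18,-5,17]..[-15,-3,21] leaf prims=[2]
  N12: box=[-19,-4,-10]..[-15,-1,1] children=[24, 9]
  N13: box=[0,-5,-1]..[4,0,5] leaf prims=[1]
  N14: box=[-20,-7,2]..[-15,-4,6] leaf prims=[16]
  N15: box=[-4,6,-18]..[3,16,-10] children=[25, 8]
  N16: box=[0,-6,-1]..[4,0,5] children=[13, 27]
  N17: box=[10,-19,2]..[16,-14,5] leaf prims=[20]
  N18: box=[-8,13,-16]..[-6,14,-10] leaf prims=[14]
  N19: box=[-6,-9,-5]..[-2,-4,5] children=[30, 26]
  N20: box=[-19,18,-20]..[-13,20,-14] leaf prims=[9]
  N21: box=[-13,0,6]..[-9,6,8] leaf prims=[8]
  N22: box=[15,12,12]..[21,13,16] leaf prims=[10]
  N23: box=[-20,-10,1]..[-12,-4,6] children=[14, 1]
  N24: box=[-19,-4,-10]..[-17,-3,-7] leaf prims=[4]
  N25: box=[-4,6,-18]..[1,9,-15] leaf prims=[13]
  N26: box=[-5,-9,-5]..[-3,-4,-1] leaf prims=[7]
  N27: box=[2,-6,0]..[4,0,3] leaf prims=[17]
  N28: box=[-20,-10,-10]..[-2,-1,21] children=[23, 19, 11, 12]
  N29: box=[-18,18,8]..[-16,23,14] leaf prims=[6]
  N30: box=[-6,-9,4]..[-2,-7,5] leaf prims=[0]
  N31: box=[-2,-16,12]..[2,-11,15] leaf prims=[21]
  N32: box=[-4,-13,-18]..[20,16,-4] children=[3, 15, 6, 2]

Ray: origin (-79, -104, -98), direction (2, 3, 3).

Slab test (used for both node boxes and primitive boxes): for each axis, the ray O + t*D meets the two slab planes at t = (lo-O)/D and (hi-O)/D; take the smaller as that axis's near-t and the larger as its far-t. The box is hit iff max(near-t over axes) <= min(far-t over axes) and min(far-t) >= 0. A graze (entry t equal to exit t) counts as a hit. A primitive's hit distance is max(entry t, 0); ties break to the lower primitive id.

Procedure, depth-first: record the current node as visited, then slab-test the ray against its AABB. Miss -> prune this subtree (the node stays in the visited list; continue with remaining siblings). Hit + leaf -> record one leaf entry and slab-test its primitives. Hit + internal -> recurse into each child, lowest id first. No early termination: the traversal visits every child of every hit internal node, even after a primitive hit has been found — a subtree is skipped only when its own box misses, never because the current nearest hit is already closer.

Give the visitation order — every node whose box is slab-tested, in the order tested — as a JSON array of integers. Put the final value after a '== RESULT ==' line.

Trace the traversal:
N0 x:[59/2,50] y:[85/3,127/3] z:[26,122/3] -> hit [59/2,122/3], descend [4, 10, 28, 32]
  N4 x:[77/2,50] y:[85/3,39] z:[97/3,122/3] -> hit [77/2,39], descend [5, 7, 16, 22]
    N5 x:[93/2,99/2] y:[30,92/3] z:[116/3,122/3] -> miss, prune
    N7 x:[77/2,95/2] y:[85/3,31] z:[100/3,113/3] -> miss, prune
    N16 x:[79/2,83/2] y:[98/3,104/3] z:[97/3,103/3] -> miss, prune
    N22 x:[47,50] y:[116/3,39] z:[110/3,38] -> miss, prune
  N10 x:[30,73/2] y:[104/3,127/3] z:[26,112/3] -> hit [104/3,73/2], descend [18, 20, 21, 29]
    N18 x:[71/2,73/2] y:[39,118/3] z:[82/3,88/3] -> miss, prune
    N20 x:[30,33] y:[122/3,124/3] z:[26,28] -> miss, prune
    N21 x:[33,35] y:[104/3,110/3] z:[104/3,106/3] -> hit [104/3,35] leaf, test {P8@t=104/3}
    N29 x:[61/2,63/2] y:[122/3,127/3] z:[106/3,112/3] -> miss, prune
  N28 x:[59/2,77/2] y:[94/3,103/3] z:[88/3,119/3] -> hit [94/3,103/3], descend [11, 12, 19, 23]
    N11 x:[61/2,32] y:[33,101/3] z:[115/3,119/3] -> miss, prune
    N12 x:[30,32] y:[100/3,103/3] z:[88/3,33] -> miss, prune
    N19 x:[73/2,77/2] y:[95/3,100/3] z:[31,103/3] -> miss, prune
    N23 x:[59/2,67/2] y:[94/3,100/3] z:[33,104/3] -> hit [33,100/3], descend [1, 14]
      N1 x:[31,67/2] y:[94/3,32] z:[33,100/3] -> miss, prune
      N14 x:[59/2,32] y:[97/3,100/3] z:[100/3,104/3] -> miss, prune
  N32 x:[75/2,99/2] y:[91/3,40] z:[80/3,94/3] -> miss, prune

order=[0, 4, 5, 7, 16, 22, 10, 18, 20, 21, 29, 28, 11, 12, 19, 23, 1, 14, 32]  |boxes|=19  |leaves|=1  hit=P8

== RESULT ==
[0, 4, 5, 7, 16, 22, 10, 18, 20, 21, 29, 28, 11, 12, 19, 23, 1, 14, 32]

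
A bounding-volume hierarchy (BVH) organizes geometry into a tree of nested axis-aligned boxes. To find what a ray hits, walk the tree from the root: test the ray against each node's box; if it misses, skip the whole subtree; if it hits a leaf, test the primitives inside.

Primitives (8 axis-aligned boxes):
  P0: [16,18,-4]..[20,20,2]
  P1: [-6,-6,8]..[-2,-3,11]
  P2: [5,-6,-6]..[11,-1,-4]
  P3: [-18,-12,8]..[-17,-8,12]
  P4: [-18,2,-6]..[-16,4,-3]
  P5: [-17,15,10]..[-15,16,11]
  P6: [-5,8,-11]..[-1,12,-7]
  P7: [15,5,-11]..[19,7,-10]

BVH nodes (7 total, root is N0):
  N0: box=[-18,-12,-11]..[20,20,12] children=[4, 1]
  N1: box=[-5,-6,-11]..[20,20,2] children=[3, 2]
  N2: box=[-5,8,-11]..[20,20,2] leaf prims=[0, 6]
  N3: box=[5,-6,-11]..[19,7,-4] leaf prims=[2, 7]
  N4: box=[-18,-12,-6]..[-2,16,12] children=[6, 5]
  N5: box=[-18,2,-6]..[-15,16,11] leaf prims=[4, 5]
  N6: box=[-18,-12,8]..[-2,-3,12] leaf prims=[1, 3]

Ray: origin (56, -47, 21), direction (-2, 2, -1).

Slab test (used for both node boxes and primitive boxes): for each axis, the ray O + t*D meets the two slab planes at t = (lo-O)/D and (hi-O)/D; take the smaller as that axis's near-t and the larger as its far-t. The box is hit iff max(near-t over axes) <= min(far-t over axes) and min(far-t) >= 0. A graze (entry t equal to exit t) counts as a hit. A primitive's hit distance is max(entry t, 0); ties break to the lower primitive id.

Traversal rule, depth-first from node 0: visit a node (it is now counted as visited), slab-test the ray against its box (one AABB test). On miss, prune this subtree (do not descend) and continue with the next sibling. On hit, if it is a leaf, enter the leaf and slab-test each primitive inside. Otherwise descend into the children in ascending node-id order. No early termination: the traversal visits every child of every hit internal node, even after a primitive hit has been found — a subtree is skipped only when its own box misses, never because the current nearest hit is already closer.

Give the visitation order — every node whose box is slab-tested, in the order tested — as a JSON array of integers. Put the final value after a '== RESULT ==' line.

Traverse from the root:
N0 x:[18,37] y:[35/2,67/2] z:[9,32] -> hit [18,32], descend [1, 4]
  N1 x:[18,61/2] y:[41/2,67/2] z:[19,32] -> hit [41/2,61/2], descend [2, 3]
    N2 x:[18,61/2] y:[55/2,67/2] z:[19,32] -> hit [55/2,61/2] leaf, test {P0(miss), P6@t=57/2}
    N3 x:[37/2,51/2] y:[41/2,27] z:[25,32] -> hit [25,51/2] leaf, test {P2(miss), P7(miss)}
  N4 x:[29,37] y:[35/2,63/2] z:[9,27] -> miss, prune

Visited [0, 1, 2, 3, 4]. Tests: 5 box, 2 leaf. Nearest: P6.

== RESULT ==
[0, 1, 2, 3, 4]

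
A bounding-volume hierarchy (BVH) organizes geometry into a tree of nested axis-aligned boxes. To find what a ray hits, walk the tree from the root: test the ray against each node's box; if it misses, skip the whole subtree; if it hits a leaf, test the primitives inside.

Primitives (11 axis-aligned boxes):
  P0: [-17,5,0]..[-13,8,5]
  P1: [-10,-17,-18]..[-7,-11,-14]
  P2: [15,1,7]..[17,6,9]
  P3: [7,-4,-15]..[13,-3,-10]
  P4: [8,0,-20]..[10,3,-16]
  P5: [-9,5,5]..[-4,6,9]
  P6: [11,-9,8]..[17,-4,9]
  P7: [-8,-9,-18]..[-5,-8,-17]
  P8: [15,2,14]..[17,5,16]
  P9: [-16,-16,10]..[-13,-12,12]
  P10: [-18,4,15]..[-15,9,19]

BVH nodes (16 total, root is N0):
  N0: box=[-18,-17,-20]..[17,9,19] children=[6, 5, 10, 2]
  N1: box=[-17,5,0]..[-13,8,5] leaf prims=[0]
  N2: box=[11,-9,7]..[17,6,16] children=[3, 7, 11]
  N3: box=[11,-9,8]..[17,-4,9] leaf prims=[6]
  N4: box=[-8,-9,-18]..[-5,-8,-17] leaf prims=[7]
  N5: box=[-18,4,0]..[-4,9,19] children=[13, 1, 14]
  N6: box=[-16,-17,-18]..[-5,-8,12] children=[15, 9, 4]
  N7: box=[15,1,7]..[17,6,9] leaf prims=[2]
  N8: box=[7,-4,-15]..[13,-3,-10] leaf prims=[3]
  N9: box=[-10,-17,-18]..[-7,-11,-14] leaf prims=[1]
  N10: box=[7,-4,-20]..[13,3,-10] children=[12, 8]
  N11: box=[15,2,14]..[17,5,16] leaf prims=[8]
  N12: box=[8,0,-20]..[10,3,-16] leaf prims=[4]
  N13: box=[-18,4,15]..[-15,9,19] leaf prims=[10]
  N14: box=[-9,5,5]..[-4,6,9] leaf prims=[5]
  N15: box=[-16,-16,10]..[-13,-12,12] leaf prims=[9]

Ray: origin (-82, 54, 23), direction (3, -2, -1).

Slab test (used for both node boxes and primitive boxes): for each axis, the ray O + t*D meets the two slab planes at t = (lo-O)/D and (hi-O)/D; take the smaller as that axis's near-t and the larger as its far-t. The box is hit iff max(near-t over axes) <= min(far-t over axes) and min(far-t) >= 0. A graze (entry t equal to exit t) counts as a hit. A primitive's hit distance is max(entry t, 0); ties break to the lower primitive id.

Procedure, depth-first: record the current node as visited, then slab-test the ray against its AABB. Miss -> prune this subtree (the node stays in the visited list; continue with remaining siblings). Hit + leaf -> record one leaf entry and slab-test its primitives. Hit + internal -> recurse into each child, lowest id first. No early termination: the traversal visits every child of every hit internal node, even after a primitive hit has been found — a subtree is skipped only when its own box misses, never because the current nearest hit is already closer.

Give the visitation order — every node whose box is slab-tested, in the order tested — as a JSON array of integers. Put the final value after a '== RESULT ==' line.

Trace the traversal:
N0 x:[64/3,33] y:[45/2,71/2] z:[4,43] -> hit [45/2,33], descend [2, 5, 6, 10]
  N2 x:[31,33] y:[24,63/2] z:[7,16] -> miss, prune
  N5 x:[64/3,26] y:[45/2,25] z:[4,23] -> hit [45/2,23], descend [1, 13, 14]
    N1 x:[65/3,23] y:[23,49/2] z:[18,23] -> hit [23,23] leaf, test {P0@t=23}
    N13 x:[64/3,67/3] y:[45/2,25] z:[4,8] -> miss, prune
    N14 x:[73/3,26] y:[24,49/2] z:[14,18] -> miss, prune
  N6 x:[22,77/3] y:[31,71/2] z:[11,41] -> miss, prune
  N10 x:[89/3,95/3] y:[51/2,29] z:[33,43] -> miss, prune

Summary -> nodes [0, 2, 5, 1, 13, 14, 6, 10]; box-tests=8; leaf-entries=1; first=P0

== RESULT ==
[0, 2, 5, 1, 13, 14, 6, 10]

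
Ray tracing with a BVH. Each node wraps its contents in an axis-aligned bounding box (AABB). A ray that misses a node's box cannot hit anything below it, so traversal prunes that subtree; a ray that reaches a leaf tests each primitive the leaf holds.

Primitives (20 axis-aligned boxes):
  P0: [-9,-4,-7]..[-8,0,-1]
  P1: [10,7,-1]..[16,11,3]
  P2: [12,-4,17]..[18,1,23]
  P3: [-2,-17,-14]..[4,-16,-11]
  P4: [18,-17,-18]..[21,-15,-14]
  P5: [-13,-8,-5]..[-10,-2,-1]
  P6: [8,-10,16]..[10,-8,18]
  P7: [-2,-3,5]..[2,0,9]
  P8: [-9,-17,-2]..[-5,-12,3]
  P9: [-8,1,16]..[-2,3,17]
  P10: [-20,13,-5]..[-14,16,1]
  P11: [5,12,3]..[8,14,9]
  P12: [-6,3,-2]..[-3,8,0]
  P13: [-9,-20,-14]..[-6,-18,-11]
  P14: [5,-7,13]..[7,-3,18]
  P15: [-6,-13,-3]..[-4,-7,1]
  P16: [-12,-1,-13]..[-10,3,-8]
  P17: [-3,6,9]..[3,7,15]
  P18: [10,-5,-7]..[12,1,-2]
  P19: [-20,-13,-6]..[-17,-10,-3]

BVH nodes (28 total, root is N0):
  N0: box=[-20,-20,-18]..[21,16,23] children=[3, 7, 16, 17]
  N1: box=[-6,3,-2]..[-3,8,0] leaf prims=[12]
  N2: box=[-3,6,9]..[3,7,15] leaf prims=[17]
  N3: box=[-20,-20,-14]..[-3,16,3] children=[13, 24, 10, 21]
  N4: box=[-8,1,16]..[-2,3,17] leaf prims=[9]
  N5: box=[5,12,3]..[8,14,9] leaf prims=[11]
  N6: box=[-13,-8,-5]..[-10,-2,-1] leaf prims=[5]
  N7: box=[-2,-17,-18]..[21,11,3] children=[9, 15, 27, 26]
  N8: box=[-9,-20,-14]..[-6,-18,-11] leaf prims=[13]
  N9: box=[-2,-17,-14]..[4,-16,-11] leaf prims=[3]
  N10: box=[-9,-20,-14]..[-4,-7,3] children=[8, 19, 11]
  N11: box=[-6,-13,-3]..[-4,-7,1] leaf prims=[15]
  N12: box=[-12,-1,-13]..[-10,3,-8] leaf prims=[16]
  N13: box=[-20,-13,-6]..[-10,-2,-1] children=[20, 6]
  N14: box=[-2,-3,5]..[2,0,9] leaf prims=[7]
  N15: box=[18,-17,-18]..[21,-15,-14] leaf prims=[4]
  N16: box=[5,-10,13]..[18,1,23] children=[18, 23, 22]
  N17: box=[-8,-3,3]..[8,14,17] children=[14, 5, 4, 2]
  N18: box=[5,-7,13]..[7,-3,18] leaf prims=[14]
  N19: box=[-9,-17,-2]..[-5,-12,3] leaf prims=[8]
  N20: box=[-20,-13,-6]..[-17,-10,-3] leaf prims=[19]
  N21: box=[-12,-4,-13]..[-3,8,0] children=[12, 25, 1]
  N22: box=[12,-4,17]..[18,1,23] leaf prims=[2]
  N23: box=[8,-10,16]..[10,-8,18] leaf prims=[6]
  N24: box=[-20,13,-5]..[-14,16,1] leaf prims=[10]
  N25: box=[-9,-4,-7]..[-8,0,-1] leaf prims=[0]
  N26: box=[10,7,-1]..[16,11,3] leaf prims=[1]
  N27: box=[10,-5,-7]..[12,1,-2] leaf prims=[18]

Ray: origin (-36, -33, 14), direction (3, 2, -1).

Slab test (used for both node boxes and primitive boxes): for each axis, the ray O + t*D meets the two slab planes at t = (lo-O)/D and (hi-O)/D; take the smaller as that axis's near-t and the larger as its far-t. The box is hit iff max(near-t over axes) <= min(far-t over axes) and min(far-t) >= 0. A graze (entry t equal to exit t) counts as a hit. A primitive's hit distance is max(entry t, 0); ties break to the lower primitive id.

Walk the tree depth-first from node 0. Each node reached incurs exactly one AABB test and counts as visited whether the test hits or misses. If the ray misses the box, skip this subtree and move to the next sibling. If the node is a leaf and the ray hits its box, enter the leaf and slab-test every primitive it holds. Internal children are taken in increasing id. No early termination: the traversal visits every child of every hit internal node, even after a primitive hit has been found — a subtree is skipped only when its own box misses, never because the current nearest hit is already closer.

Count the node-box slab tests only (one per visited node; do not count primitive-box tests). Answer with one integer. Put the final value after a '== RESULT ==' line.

Traverse from the root:
N0 x:[16/3,19] y:[13/2,49/2] z:[-9,32] -> hit [13/2,19], descend [3, 7, 16, 17]
  N3 x:[16/3,11] y:[13/2,49/2] z:[11,28] -> hit [11,11], descend [10, 13, 21, 24]
    N10 x:[9,32/3] y:[13/2,13] z:[11,28] -> miss, prune
    N13 x:[16/3,26/3] y:[10,31/2] z:[15,20] -> miss, prune
    N21 x:[8,11] y:[29/2,41/2] z:[14,27] -> miss, prune
    N24 x:[16/3,22/3] y:[23,49/2] z:[13,19] -> miss, prune
  N7 x:[34/3,19] y:[8,22] z:[11,32] -> hit [34/3,19], descend [9, 15, 26, 27]
    N9 x:[34/3,40/3] y:[8,17/2] z:[25,28] -> miss, prune
    N15 x:[18,19] y:[8,9] z:[28,32] -> miss, prune
    N26 x:[46/3,52/3] y:[20,22] z:[11,15] -> miss, prune
    N27 x:[46/3,16] y:[14,17] z:[16,21] -> hit [16,16] leaf, test {P18@t=16}
  N16 x:[41/3,18] y:[23/2,17] z:[-9,1] -> miss, prune
  N17 x:[28/3,44/3] y:[15,47/2] z:[-3,11] -> miss, prune

order=[0, 3, 10, 13, 21, 24, 7, 9, 15, 26, 27, 16, 17]  |boxes|=13  |leaves|=1  hit=P18

== RESULT ==
13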